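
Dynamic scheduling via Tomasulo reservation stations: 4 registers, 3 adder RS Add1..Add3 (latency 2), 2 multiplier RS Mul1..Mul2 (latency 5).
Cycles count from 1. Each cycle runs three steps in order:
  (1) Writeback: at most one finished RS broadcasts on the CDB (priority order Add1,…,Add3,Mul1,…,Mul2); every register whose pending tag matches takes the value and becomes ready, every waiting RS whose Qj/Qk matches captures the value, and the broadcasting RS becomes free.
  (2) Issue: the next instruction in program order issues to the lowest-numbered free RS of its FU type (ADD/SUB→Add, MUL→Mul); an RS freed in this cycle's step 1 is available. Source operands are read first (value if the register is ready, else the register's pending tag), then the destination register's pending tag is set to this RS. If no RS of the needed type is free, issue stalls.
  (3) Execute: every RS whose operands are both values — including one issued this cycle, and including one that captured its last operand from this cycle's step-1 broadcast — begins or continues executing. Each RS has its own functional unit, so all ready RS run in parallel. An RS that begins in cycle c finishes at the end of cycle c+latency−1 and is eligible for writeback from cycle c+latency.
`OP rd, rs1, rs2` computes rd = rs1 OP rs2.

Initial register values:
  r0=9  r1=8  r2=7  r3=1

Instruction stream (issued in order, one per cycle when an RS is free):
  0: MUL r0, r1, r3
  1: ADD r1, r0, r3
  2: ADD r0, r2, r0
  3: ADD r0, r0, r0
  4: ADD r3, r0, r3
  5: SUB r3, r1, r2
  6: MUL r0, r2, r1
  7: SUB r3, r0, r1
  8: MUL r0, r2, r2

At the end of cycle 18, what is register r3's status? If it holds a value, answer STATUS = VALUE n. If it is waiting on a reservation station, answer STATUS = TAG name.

STATUS = VALUE 54

  c1: issue MUL r0<-Mul1  regs: r0:Mul1,r1:8,r2:7,r3:1
  c2: issue ADD r1<-Add1  regs: r0:Mul1,r1:Add1,r2:7,r3:1
  c3: issue ADD r0<-Add2  regs: r0:Add2,r1:Add1,r2:7,r3:1
  c4: issue ADD r0<-Add3  regs: r0:Add3,r1:Add1,r2:7,r3:1
  c5: stall  regs: r0:Add3,r1:Add1,r2:7,r3:1
  c6: CDB Mul1=8; stall  regs: r0:Add3,r1:Add1,r2:7,r3:1
  c7: stall  regs: r0:Add3,r1:Add1,r2:7,r3:1
  c8: CDB Add1=9; issue ADD r3<-Add1  regs: r0:Add3,r1:9,r2:7,r3:Add1
  c9: CDB Add2=15; issue SUB r3<-Add2  regs: r0:Add3,r1:9,r2:7,r3:Add2
  c10: issue MUL r0<-Mul1  regs: r0:Mul1,r1:9,r2:7,r3:Add2
  c11: CDB Add2=2; issue SUB r3<-Add2  regs: r0:Mul1,r1:9,r2:7,r3:Add2
  c12: CDB Add3=30; issue MUL r0<-Mul2  regs: r0:Mul2,r1:9,r2:7,r3:Add2
  c13: -  regs: r0:Mul2,r1:9,r2:7,r3:Add2
  c14: CDB Add1=31  regs: r0:Mul2,r1:9,r2:7,r3:Add2
  c15: CDB Mul1=63  regs: r0:Mul2,r1:9,r2:7,r3:Add2
  c16: -  regs: r0:Mul2,r1:9,r2:7,r3:Add2
  c17: CDB Add2=54  regs: r0:Mul2,r1:9,r2:7,r3:54
  c18: CDB Mul2=49  regs: r0:49,r1:9,r2:7,r3:54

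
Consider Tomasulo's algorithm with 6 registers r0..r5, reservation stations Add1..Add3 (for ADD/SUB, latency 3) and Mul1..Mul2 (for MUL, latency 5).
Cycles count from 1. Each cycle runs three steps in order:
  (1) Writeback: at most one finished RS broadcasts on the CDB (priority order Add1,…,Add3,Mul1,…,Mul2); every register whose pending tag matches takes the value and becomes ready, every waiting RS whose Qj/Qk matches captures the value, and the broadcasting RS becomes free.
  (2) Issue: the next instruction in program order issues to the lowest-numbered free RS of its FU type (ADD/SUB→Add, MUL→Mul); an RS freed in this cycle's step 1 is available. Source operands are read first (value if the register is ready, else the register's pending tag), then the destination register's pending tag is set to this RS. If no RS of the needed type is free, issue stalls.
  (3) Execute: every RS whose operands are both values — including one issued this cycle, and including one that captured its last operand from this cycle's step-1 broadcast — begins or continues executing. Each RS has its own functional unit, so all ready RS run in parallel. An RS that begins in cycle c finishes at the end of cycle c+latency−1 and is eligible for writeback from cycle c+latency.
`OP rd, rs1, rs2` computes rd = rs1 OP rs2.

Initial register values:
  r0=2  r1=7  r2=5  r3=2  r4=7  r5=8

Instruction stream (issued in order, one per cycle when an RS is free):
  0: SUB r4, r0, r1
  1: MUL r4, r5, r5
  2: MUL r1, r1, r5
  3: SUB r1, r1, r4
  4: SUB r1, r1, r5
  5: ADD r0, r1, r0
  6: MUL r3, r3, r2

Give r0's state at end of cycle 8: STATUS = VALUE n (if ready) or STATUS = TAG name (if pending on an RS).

c1: issue SUB r4<-Add1 | r0:2,r1:7,r2:5,r3:2,r4:Add1,r5:8
c2: issue MUL r4<-Mul1 | r0:2,r1:7,r2:5,r3:2,r4:Mul1,r5:8
c3: issue MUL r1<-Mul2 | r0:2,r1:Mul2,r2:5,r3:2,r4:Mul1,r5:8
c4: CDB Add1=-5; issue SUB r1<-Add1 | r0:2,r1:Add1,r2:5,r3:2,r4:Mul1,r5:8
c5: issue SUB r1<-Add2 | r0:2,r1:Add2,r2:5,r3:2,r4:Mul1,r5:8
c6: issue ADD r0<-Add3 | r0:Add3,r1:Add2,r2:5,r3:2,r4:Mul1,r5:8
c7: CDB Mul1=64; issue MUL r3<-Mul1 | r0:Add3,r1:Add2,r2:5,r3:Mul1,r4:64,r5:8
c8: CDB Mul2=56 | r0:Add3,r1:Add2,r2:5,r3:Mul1,r4:64,r5:8

STATUS = TAG Add3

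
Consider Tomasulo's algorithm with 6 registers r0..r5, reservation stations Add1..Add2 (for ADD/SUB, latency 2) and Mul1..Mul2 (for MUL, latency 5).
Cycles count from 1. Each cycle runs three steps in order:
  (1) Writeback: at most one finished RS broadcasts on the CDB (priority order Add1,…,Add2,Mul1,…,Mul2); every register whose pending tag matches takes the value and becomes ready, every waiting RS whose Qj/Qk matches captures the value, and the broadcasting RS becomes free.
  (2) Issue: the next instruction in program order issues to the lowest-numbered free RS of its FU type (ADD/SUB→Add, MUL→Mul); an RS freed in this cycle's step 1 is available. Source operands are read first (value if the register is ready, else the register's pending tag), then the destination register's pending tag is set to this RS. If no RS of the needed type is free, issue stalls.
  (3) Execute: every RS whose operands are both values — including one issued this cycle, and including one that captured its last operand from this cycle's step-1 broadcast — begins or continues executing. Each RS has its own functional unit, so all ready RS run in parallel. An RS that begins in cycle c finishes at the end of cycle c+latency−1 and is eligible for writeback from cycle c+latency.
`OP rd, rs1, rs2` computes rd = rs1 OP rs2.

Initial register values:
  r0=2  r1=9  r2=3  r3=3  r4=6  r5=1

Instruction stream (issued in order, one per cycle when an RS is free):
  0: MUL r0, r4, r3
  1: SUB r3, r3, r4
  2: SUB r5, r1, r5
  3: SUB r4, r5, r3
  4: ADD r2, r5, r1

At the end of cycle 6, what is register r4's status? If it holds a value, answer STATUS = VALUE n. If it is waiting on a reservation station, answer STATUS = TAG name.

STATUS = TAG Add1

c1: issue MUL r0<-Mul1 | r0:Mul1,r1:9,r2:3,r3:3,r4:6,r5:1
c2: issue SUB r3<-Add1 | r0:Mul1,r1:9,r2:3,r3:Add1,r4:6,r5:1
c3: issue SUB r5<-Add2 | r0:Mul1,r1:9,r2:3,r3:Add1,r4:6,r5:Add2
c4: CDB Add1=-3; issue SUB r4<-Add1 | r0:Mul1,r1:9,r2:3,r3:-3,r4:Add1,r5:Add2
c5: CDB Add2=8; issue ADD r2<-Add2 | r0:Mul1,r1:9,r2:Add2,r3:-3,r4:Add1,r5:8
c6: CDB Mul1=18 | r0:18,r1:9,r2:Add2,r3:-3,r4:Add1,r5:8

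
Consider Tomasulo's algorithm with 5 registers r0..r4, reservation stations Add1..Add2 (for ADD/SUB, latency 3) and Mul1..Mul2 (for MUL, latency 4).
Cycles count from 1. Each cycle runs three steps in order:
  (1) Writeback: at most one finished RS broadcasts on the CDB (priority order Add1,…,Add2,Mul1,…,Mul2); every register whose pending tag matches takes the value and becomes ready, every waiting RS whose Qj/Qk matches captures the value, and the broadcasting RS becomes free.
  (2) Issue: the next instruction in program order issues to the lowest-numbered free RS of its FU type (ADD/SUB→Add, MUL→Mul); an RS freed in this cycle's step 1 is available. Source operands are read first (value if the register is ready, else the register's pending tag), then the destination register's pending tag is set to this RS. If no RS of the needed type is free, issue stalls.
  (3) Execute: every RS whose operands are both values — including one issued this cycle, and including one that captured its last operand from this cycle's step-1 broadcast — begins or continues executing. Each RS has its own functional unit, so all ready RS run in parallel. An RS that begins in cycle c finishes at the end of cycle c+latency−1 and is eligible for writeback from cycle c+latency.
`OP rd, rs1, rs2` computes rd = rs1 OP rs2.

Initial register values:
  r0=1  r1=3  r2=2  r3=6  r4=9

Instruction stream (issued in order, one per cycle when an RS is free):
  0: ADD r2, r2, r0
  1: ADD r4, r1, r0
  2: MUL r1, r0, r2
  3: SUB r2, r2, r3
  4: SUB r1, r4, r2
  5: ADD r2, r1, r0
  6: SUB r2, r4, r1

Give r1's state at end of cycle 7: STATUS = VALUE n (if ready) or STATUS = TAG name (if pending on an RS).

STATUS = TAG Add2

  c1: issue ADD r2<-Add1  regs: r0:1,r1:3,r2:Add1,r3:6,r4:9
  c2: issue ADD r4<-Add2  regs: r0:1,r1:3,r2:Add1,r3:6,r4:Add2
  c3: issue MUL r1<-Mul1  regs: r0:1,r1:Mul1,r2:Add1,r3:6,r4:Add2
  c4: CDB Add1=3; issue SUB r2<-Add1  regs: r0:1,r1:Mul1,r2:Add1,r3:6,r4:Add2
  c5: CDB Add2=4; issue SUB r1<-Add2  regs: r0:1,r1:Add2,r2:Add1,r3:6,r4:4
  c6: stall  regs: r0:1,r1:Add2,r2:Add1,r3:6,r4:4
  c7: CDB Add1=-3; issue ADD r2<-Add1  regs: r0:1,r1:Add2,r2:Add1,r3:6,r4:4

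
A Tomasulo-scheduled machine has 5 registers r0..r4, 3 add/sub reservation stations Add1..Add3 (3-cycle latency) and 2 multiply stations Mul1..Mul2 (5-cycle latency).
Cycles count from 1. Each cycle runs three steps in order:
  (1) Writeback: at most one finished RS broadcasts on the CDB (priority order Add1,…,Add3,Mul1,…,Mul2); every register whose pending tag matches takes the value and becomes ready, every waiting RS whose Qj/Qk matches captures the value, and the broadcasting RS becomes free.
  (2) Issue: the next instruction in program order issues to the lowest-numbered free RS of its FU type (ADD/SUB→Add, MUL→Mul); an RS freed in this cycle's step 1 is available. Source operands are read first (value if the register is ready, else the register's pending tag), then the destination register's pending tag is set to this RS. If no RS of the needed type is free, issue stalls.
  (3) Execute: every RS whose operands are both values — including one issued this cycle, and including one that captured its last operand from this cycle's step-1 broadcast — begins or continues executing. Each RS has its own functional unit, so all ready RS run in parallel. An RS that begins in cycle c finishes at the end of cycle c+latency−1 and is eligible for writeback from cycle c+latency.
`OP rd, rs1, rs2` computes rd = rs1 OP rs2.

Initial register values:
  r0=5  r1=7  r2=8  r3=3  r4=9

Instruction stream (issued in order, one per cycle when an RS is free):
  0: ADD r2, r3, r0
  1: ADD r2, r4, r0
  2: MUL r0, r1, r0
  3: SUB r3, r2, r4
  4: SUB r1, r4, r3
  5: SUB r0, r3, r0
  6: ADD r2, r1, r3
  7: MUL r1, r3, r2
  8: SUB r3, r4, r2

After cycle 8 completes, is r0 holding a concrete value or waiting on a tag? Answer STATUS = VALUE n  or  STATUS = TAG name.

STATUS = TAG Add3

cycle 1: issue ADD r2<-Add1 // r0:5,r1:7,r2:Add1,r3:3,r4:9
cycle 2: issue ADD r2<-Add2 // r0:5,r1:7,r2:Add2,r3:3,r4:9
cycle 3: issue MUL r0<-Mul1 // r0:Mul1,r1:7,r2:Add2,r3:3,r4:9
cycle 4: CDB Add1=8; issue SUB r3<-Add1 // r0:Mul1,r1:7,r2:Add2,r3:Add1,r4:9
cycle 5: CDB Add2=14; issue SUB r1<-Add2 // r0:Mul1,r1:Add2,r2:14,r3:Add1,r4:9
cycle 6: issue SUB r0<-Add3 // r0:Add3,r1:Add2,r2:14,r3:Add1,r4:9
cycle 7: stall // r0:Add3,r1:Add2,r2:14,r3:Add1,r4:9
cycle 8: CDB Add1=5; issue ADD r2<-Add1 // r0:Add3,r1:Add2,r2:Add1,r3:5,r4:9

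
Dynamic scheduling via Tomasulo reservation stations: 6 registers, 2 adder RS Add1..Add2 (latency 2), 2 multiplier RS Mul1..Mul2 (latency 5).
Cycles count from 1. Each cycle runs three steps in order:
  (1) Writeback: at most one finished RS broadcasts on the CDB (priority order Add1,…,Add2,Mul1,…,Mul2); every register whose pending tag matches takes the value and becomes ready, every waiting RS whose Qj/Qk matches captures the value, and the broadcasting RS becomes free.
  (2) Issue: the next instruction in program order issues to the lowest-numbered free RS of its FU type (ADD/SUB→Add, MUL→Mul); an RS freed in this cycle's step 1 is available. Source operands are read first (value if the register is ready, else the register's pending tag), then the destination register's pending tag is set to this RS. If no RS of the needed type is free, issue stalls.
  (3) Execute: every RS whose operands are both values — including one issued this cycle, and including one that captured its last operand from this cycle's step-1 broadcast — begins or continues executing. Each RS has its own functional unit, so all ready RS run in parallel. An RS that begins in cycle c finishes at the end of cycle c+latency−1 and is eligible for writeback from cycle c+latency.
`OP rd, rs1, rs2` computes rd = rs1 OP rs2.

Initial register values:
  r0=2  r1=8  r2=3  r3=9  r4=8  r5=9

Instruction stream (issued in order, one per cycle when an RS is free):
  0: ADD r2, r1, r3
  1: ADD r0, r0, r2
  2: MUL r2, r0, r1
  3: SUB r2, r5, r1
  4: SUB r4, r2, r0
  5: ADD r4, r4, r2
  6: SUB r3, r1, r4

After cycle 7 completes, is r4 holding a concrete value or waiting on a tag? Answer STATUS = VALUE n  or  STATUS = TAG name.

  c1: issue ADD r2<-Add1  regs: r0:2,r1:8,r2:Add1,r3:9,r4:8,r5:9
  c2: issue ADD r0<-Add2  regs: r0:Add2,r1:8,r2:Add1,r3:9,r4:8,r5:9
  c3: CDB Add1=17; issue MUL r2<-Mul1  regs: r0:Add2,r1:8,r2:Mul1,r3:9,r4:8,r5:9
  c4: issue SUB r2<-Add1  regs: r0:Add2,r1:8,r2:Add1,r3:9,r4:8,r5:9
  c5: CDB Add2=19; issue SUB r4<-Add2  regs: r0:19,r1:8,r2:Add1,r3:9,r4:Add2,r5:9
  c6: CDB Add1=1; issue ADD r4<-Add1  regs: r0:19,r1:8,r2:1,r3:9,r4:Add1,r5:9
  c7: stall  regs: r0:19,r1:8,r2:1,r3:9,r4:Add1,r5:9

STATUS = TAG Add1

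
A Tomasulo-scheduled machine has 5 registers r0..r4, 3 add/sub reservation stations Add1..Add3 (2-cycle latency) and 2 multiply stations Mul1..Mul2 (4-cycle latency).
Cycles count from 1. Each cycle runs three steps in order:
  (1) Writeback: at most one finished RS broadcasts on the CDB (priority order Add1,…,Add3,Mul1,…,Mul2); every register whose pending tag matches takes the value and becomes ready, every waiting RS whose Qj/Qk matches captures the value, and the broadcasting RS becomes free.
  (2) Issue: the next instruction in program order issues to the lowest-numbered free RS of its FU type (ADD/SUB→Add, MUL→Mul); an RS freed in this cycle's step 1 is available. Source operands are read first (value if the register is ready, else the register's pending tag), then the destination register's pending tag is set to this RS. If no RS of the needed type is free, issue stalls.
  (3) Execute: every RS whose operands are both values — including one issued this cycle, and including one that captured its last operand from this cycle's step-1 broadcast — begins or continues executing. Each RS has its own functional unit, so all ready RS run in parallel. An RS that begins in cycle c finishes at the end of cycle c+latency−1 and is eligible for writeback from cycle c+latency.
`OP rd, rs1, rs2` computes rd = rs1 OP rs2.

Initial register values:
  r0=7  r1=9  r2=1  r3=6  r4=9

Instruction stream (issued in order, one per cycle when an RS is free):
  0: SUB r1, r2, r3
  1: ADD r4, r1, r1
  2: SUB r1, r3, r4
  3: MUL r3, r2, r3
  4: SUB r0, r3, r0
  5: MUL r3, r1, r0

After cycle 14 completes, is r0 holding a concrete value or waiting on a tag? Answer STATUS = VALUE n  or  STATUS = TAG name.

STATUS = VALUE -1

  c1: issue SUB r1<-Add1  regs: r0:7,r1:Add1,r2:1,r3:6,r4:9
  c2: issue ADD r4<-Add2  regs: r0:7,r1:Add1,r2:1,r3:6,r4:Add2
  c3: CDB Add1=-5; issue SUB r1<-Add1  regs: r0:7,r1:Add1,r2:1,r3:6,r4:Add2
  c4: issue MUL r3<-Mul1  regs: r0:7,r1:Add1,r2:1,r3:Mul1,r4:Add2
  c5: CDB Add2=-10; issue SUB r0<-Add2  regs: r0:Add2,r1:Add1,r2:1,r3:Mul1,r4:-10
  c6: issue MUL r3<-Mul2  regs: r0:Add2,r1:Add1,r2:1,r3:Mul2,r4:-10
  c7: CDB Add1=16  regs: r0:Add2,r1:16,r2:1,r3:Mul2,r4:-10
  c8: CDB Mul1=6  regs: r0:Add2,r1:16,r2:1,r3:Mul2,r4:-10
  c9: -  regs: r0:Add2,r1:16,r2:1,r3:Mul2,r4:-10
  c10: CDB Add2=-1  regs: r0:-1,r1:16,r2:1,r3:Mul2,r4:-10
  c11: -  regs: r0:-1,r1:16,r2:1,r3:Mul2,r4:-10
  c12: -  regs: r0:-1,r1:16,r2:1,r3:Mul2,r4:-10
  c13: -  regs: r0:-1,r1:16,r2:1,r3:Mul2,r4:-10
  c14: CDB Mul2=-16  regs: r0:-1,r1:16,r2:1,r3:-16,r4:-10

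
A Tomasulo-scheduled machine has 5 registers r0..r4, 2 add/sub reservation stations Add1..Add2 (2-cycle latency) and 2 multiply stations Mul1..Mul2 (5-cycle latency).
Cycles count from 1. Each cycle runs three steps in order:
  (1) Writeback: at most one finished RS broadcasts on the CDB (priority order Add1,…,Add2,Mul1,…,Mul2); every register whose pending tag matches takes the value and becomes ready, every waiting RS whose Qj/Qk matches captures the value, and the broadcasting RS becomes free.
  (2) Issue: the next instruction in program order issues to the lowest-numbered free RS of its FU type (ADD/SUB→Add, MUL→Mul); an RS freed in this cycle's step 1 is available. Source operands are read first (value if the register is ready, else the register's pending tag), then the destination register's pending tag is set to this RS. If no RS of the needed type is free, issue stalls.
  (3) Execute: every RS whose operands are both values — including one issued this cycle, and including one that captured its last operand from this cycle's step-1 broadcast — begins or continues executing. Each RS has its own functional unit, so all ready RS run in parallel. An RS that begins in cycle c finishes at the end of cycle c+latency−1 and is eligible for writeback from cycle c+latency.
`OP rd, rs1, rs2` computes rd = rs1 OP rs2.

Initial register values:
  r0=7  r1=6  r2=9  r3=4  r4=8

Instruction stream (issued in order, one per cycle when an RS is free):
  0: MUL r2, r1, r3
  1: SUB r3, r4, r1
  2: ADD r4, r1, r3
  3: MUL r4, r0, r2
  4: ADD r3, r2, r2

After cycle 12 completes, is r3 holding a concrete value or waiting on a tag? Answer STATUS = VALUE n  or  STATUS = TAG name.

  c1: issue MUL r2<-Mul1  regs: r0:7,r1:6,r2:Mul1,r3:4,r4:8
  c2: issue SUB r3<-Add1  regs: r0:7,r1:6,r2:Mul1,r3:Add1,r4:8
  c3: issue ADD r4<-Add2  regs: r0:7,r1:6,r2:Mul1,r3:Add1,r4:Add2
  c4: CDB Add1=2; issue MUL r4<-Mul2  regs: r0:7,r1:6,r2:Mul1,r3:2,r4:Mul2
  c5: issue ADD r3<-Add1  regs: r0:7,r1:6,r2:Mul1,r3:Add1,r4:Mul2
  c6: CDB Add2=8  regs: r0:7,r1:6,r2:Mul1,r3:Add1,r4:Mul2
  c7: CDB Mul1=24  regs: r0:7,r1:6,r2:24,r3:Add1,r4:Mul2
  c8: -  regs: r0:7,r1:6,r2:24,r3:Add1,r4:Mul2
  c9: CDB Add1=48  regs: r0:7,r1:6,r2:24,r3:48,r4:Mul2
  c10: -  regs: r0:7,r1:6,r2:24,r3:48,r4:Mul2
  c11: -  regs: r0:7,r1:6,r2:24,r3:48,r4:Mul2
  c12: CDB Mul2=168  regs: r0:7,r1:6,r2:24,r3:48,r4:168

STATUS = VALUE 48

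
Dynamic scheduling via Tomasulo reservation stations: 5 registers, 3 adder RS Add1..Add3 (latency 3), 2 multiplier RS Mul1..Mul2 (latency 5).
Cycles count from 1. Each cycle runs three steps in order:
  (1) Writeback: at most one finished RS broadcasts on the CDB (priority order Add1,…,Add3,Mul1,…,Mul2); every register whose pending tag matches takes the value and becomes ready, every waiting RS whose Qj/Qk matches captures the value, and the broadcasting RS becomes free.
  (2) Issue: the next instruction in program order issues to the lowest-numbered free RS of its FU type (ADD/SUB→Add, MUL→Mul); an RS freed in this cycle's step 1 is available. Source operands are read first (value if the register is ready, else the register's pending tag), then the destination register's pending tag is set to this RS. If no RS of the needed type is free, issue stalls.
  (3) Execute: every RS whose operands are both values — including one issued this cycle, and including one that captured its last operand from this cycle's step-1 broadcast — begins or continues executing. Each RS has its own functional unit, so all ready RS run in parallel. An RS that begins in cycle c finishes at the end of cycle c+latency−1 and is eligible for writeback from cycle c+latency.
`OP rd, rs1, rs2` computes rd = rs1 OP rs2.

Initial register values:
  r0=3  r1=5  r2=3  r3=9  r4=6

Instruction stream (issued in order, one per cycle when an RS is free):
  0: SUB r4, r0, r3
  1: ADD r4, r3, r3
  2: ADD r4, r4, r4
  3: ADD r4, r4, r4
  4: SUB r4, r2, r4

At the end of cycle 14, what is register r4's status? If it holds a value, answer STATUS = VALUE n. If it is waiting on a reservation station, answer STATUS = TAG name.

STATUS = VALUE -69

cycle 1: issue SUB r4<-Add1 // r0:3,r1:5,r2:3,r3:9,r4:Add1
cycle 2: issue ADD r4<-Add2 // r0:3,r1:5,r2:3,r3:9,r4:Add2
cycle 3: issue ADD r4<-Add3 // r0:3,r1:5,r2:3,r3:9,r4:Add3
cycle 4: CDB Add1=-6; issue ADD r4<-Add1 // r0:3,r1:5,r2:3,r3:9,r4:Add1
cycle 5: CDB Add2=18; issue SUB r4<-Add2 // r0:3,r1:5,r2:3,r3:9,r4:Add2
cycle 6: - // r0:3,r1:5,r2:3,r3:9,r4:Add2
cycle 7: - // r0:3,r1:5,r2:3,r3:9,r4:Add2
cycle 8: CDB Add3=36 // r0:3,r1:5,r2:3,r3:9,r4:Add2
cycle 9: - // r0:3,r1:5,r2:3,r3:9,r4:Add2
cycle 10: - // r0:3,r1:5,r2:3,r3:9,r4:Add2
cycle 11: CDB Add1=72 // r0:3,r1:5,r2:3,r3:9,r4:Add2
cycle 12: - // r0:3,r1:5,r2:3,r3:9,r4:Add2
cycle 13: - // r0:3,r1:5,r2:3,r3:9,r4:Add2
cycle 14: CDB Add2=-69 // r0:3,r1:5,r2:3,r3:9,r4:-69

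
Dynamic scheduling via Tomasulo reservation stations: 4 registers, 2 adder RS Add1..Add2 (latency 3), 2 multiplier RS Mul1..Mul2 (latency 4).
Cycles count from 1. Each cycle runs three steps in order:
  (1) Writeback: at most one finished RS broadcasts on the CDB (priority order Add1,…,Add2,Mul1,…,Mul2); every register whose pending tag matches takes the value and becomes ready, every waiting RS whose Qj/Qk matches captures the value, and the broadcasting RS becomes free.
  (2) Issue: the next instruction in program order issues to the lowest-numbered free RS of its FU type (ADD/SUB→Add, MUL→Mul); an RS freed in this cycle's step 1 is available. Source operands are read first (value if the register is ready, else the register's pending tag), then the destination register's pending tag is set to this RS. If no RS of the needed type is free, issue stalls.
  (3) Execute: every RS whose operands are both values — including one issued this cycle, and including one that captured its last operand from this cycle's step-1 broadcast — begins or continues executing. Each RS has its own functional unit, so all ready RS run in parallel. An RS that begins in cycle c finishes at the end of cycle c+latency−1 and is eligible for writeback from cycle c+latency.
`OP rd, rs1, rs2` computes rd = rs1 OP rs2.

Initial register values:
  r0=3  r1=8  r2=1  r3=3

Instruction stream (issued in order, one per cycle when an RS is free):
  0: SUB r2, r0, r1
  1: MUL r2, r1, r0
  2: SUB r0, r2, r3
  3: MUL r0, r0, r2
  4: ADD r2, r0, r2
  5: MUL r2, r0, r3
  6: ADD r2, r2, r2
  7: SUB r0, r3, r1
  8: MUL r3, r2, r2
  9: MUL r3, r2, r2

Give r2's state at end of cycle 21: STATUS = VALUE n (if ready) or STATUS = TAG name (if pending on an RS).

STATUS = VALUE 3024

c1: issue SUB r2<-Add1 | r0:3,r1:8,r2:Add1,r3:3
c2: issue MUL r2<-Mul1 | r0:3,r1:8,r2:Mul1,r3:3
c3: issue SUB r0<-Add2 | r0:Add2,r1:8,r2:Mul1,r3:3
c4: CDB Add1=-5; issue MUL r0<-Mul2 | r0:Mul2,r1:8,r2:Mul1,r3:3
c5: issue ADD r2<-Add1 | r0:Mul2,r1:8,r2:Add1,r3:3
c6: CDB Mul1=24; issue MUL r2<-Mul1 | r0:Mul2,r1:8,r2:Mul1,r3:3
c7: stall | r0:Mul2,r1:8,r2:Mul1,r3:3
c8: stall | r0:Mul2,r1:8,r2:Mul1,r3:3
c9: CDB Add2=21; issue ADD r2<-Add2 | r0:Mul2,r1:8,r2:Add2,r3:3
c10: stall | r0:Mul2,r1:8,r2:Add2,r3:3
c11: stall | r0:Mul2,r1:8,r2:Add2,r3:3
c12: stall | r0:Mul2,r1:8,r2:Add2,r3:3
c13: CDB Mul2=504; stall | r0:504,r1:8,r2:Add2,r3:3
c14: stall | r0:504,r1:8,r2:Add2,r3:3
c15: stall | r0:504,r1:8,r2:Add2,r3:3
c16: CDB Add1=528; issue SUB r0<-Add1 | r0:Add1,r1:8,r2:Add2,r3:3
c17: CDB Mul1=1512; issue MUL r3<-Mul1 | r0:Add1,r1:8,r2:Add2,r3:Mul1
c18: issue MUL r3<-Mul2 | r0:Add1,r1:8,r2:Add2,r3:Mul2
c19: CDB Add1=-5 | r0:-5,r1:8,r2:Add2,r3:Mul2
c20: CDB Add2=3024 | r0:-5,r1:8,r2:3024,r3:Mul2
c21: - | r0:-5,r1:8,r2:3024,r3:Mul2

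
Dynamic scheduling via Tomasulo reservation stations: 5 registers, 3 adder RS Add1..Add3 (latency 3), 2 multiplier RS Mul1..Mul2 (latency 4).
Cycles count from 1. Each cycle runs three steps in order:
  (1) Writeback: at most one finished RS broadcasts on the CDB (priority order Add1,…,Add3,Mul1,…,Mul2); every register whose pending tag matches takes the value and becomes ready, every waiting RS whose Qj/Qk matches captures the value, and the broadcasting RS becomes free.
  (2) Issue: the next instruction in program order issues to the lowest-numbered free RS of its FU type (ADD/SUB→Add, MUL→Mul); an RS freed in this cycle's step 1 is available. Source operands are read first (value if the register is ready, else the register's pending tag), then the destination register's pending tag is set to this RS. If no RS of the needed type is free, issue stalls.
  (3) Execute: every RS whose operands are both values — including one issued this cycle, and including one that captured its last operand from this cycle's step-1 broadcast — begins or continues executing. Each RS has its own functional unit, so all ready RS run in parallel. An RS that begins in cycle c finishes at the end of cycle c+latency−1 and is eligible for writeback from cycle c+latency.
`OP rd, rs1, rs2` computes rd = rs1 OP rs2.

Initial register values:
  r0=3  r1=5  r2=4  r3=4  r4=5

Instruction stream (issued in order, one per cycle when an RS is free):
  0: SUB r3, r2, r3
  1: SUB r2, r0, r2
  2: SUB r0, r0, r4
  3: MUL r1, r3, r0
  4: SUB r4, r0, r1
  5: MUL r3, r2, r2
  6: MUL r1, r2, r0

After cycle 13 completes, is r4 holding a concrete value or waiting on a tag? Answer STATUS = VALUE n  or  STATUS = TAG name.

STATUS = VALUE -2

c1: issue SUB r3<-Add1 | r0:3,r1:5,r2:4,r3:Add1,r4:5
c2: issue SUB r2<-Add2 | r0:3,r1:5,r2:Add2,r3:Add1,r4:5
c3: issue SUB r0<-Add3 | r0:Add3,r1:5,r2:Add2,r3:Add1,r4:5
c4: CDB Add1=0; issue MUL r1<-Mul1 | r0:Add3,r1:Mul1,r2:Add2,r3:0,r4:5
c5: CDB Add2=-1; issue SUB r4<-Add1 | r0:Add3,r1:Mul1,r2:-1,r3:0,r4:Add1
c6: CDB Add3=-2; issue MUL r3<-Mul2 | r0:-2,r1:Mul1,r2:-1,r3:Mul2,r4:Add1
c7: stall | r0:-2,r1:Mul1,r2:-1,r3:Mul2,r4:Add1
c8: stall | r0:-2,r1:Mul1,r2:-1,r3:Mul2,r4:Add1
c9: stall | r0:-2,r1:Mul1,r2:-1,r3:Mul2,r4:Add1
c10: CDB Mul1=0; issue MUL r1<-Mul1 | r0:-2,r1:Mul1,r2:-1,r3:Mul2,r4:Add1
c11: CDB Mul2=1 | r0:-2,r1:Mul1,r2:-1,r3:1,r4:Add1
c12: - | r0:-2,r1:Mul1,r2:-1,r3:1,r4:Add1
c13: CDB Add1=-2 | r0:-2,r1:Mul1,r2:-1,r3:1,r4:-2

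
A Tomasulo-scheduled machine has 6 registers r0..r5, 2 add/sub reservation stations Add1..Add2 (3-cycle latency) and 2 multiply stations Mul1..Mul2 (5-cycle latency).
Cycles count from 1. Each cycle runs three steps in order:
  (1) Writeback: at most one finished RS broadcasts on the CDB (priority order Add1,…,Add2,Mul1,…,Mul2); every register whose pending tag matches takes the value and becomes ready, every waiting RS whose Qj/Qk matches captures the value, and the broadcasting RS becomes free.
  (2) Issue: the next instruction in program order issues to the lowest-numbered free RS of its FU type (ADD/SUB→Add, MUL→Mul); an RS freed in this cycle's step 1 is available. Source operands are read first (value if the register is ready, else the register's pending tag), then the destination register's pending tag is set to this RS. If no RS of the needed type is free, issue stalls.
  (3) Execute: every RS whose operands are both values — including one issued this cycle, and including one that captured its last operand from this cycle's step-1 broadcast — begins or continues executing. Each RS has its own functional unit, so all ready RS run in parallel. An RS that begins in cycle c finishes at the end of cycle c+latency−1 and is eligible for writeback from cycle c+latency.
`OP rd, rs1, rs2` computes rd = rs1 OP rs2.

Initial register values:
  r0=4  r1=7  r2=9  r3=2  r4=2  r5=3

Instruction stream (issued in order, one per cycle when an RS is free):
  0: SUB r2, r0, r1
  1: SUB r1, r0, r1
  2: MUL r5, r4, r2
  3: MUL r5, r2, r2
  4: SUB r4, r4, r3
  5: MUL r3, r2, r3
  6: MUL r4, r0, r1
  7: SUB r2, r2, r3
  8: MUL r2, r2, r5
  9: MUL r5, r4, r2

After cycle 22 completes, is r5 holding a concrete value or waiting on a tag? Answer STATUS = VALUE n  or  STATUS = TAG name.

STATUS = TAG Mul2

  c1: issue SUB r2<-Add1  regs: r0:4,r1:7,r2:Add1,r3:2,r4:2,r5:3
  c2: issue SUB r1<-Add2  regs: r0:4,r1:Add2,r2:Add1,r3:2,r4:2,r5:3
  c3: issue MUL r5<-Mul1  regs: r0:4,r1:Add2,r2:Add1,r3:2,r4:2,r5:Mul1
  c4: CDB Add1=-3; issue MUL r5<-Mul2  regs: r0:4,r1:Add2,r2:-3,r3:2,r4:2,r5:Mul2
  c5: CDB Add2=-3; issue SUB r4<-Add1  regs: r0:4,r1:-3,r2:-3,r3:2,r4:Add1,r5:Mul2
  c6: stall  regs: r0:4,r1:-3,r2:-3,r3:2,r4:Add1,r5:Mul2
  c7: stall  regs: r0:4,r1:-3,r2:-3,r3:2,r4:Add1,r5:Mul2
  c8: CDB Add1=0; stall  regs: r0:4,r1:-3,r2:-3,r3:2,r4:0,r5:Mul2
  c9: CDB Mul1=-6; issue MUL r3<-Mul1  regs: r0:4,r1:-3,r2:-3,r3:Mul1,r4:0,r5:Mul2
  c10: CDB Mul2=9; issue MUL r4<-Mul2  regs: r0:4,r1:-3,r2:-3,r3:Mul1,r4:Mul2,r5:9
  c11: issue SUB r2<-Add1  regs: r0:4,r1:-3,r2:Add1,r3:Mul1,r4:Mul2,r5:9
  c12: stall  regs: r0:4,r1:-3,r2:Add1,r3:Mul1,r4:Mul2,r5:9
  c13: stall  regs: r0:4,r1:-3,r2:Add1,r3:Mul1,r4:Mul2,r5:9
  c14: CDB Mul1=-6; issue MUL r2<-Mul1  regs: r0:4,r1:-3,r2:Mul1,r3:-6,r4:Mul2,r5:9
  c15: CDB Mul2=-12; issue MUL r5<-Mul2  regs: r0:4,r1:-3,r2:Mul1,r3:-6,r4:-12,r5:Mul2
  c16: -  regs: r0:4,r1:-3,r2:Mul1,r3:-6,r4:-12,r5:Mul2
  c17: CDB Add1=3  regs: r0:4,r1:-3,r2:Mul1,r3:-6,r4:-12,r5:Mul2
  c18: -  regs: r0:4,r1:-3,r2:Mul1,r3:-6,r4:-12,r5:Mul2
  c19: -  regs: r0:4,r1:-3,r2:Mul1,r3:-6,r4:-12,r5:Mul2
  c20: -  regs: r0:4,r1:-3,r2:Mul1,r3:-6,r4:-12,r5:Mul2
  c21: -  regs: r0:4,r1:-3,r2:Mul1,r3:-6,r4:-12,r5:Mul2
  c22: CDB Mul1=27  regs: r0:4,r1:-3,r2:27,r3:-6,r4:-12,r5:Mul2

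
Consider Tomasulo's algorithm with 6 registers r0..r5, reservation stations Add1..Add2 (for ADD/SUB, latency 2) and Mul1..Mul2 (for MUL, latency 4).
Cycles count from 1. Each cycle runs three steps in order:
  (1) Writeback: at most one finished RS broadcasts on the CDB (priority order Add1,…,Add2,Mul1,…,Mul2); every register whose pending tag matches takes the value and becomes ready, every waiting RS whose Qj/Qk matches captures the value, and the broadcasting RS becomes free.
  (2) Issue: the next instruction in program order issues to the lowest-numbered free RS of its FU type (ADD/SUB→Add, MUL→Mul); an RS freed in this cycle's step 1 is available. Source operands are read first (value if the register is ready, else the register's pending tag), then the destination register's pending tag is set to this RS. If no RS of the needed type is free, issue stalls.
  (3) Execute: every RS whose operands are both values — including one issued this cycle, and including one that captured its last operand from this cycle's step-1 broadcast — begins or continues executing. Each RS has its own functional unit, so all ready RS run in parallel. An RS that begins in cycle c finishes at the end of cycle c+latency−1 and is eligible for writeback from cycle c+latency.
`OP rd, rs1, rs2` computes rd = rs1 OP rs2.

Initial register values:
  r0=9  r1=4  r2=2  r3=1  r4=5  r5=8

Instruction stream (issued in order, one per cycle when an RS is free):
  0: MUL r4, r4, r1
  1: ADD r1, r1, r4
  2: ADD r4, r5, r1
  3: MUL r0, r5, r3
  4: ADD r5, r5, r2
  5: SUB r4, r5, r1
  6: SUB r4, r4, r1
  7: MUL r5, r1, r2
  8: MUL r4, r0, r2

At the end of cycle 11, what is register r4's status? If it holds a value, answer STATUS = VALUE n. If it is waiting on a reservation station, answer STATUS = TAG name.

STATUS = TAG Add2

  c1: issue MUL r4<-Mul1  regs: r0:9,r1:4,r2:2,r3:1,r4:Mul1,r5:8
  c2: issue ADD r1<-Add1  regs: r0:9,r1:Add1,r2:2,r3:1,r4:Mul1,r5:8
  c3: issue ADD r4<-Add2  regs: r0:9,r1:Add1,r2:2,r3:1,r4:Add2,r5:8
  c4: issue MUL r0<-Mul2  regs: r0:Mul2,r1:Add1,r2:2,r3:1,r4:Add2,r5:8
  c5: CDB Mul1=20; stall  regs: r0:Mul2,r1:Add1,r2:2,r3:1,r4:Add2,r5:8
  c6: stall  regs: r0:Mul2,r1:Add1,r2:2,r3:1,r4:Add2,r5:8
  c7: CDB Add1=24; issue ADD r5<-Add1  regs: r0:Mul2,r1:24,r2:2,r3:1,r4:Add2,r5:Add1
  c8: CDB Mul2=8; stall  regs: r0:8,r1:24,r2:2,r3:1,r4:Add2,r5:Add1
  c9: CDB Add1=10; issue SUB r4<-Add1  regs: r0:8,r1:24,r2:2,r3:1,r4:Add1,r5:10
  c10: CDB Add2=32; issue SUB r4<-Add2  regs: r0:8,r1:24,r2:2,r3:1,r4:Add2,r5:10
  c11: CDB Add1=-14; issue MUL r5<-Mul1  regs: r0:8,r1:24,r2:2,r3:1,r4:Add2,r5:Mul1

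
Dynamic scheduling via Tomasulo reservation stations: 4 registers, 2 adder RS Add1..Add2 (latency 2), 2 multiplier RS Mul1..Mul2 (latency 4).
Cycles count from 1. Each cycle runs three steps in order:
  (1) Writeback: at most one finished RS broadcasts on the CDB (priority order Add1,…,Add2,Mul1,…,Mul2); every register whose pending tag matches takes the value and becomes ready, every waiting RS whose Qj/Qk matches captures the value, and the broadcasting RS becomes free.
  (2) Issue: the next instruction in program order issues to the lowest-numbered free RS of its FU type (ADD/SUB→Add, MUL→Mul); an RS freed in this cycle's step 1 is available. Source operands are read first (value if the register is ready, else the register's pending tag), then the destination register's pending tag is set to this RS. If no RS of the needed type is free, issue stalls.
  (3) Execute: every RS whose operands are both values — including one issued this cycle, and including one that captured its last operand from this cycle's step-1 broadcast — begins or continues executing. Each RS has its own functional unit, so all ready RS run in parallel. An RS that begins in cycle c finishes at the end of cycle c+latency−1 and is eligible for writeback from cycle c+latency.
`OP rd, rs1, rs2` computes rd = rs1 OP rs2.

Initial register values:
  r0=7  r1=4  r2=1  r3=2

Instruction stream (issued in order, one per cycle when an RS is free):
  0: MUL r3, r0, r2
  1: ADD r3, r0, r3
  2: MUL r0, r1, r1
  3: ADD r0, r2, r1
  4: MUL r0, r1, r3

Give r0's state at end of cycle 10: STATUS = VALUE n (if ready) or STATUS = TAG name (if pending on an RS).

cycle 1: issue MUL r3<-Mul1 // r0:7,r1:4,r2:1,r3:Mul1
cycle 2: issue ADD r3<-Add1 // r0:7,r1:4,r2:1,r3:Add1
cycle 3: issue MUL r0<-Mul2 // r0:Mul2,r1:4,r2:1,r3:Add1
cycle 4: issue ADD r0<-Add2 // r0:Add2,r1:4,r2:1,r3:Add1
cycle 5: CDB Mul1=7; issue MUL r0<-Mul1 // r0:Mul1,r1:4,r2:1,r3:Add1
cycle 6: CDB Add2=5 // r0:Mul1,r1:4,r2:1,r3:Add1
cycle 7: CDB Add1=14 // r0:Mul1,r1:4,r2:1,r3:14
cycle 8: CDB Mul2=16 // r0:Mul1,r1:4,r2:1,r3:14
cycle 9: - // r0:Mul1,r1:4,r2:1,r3:14
cycle 10: - // r0:Mul1,r1:4,r2:1,r3:14

STATUS = TAG Mul1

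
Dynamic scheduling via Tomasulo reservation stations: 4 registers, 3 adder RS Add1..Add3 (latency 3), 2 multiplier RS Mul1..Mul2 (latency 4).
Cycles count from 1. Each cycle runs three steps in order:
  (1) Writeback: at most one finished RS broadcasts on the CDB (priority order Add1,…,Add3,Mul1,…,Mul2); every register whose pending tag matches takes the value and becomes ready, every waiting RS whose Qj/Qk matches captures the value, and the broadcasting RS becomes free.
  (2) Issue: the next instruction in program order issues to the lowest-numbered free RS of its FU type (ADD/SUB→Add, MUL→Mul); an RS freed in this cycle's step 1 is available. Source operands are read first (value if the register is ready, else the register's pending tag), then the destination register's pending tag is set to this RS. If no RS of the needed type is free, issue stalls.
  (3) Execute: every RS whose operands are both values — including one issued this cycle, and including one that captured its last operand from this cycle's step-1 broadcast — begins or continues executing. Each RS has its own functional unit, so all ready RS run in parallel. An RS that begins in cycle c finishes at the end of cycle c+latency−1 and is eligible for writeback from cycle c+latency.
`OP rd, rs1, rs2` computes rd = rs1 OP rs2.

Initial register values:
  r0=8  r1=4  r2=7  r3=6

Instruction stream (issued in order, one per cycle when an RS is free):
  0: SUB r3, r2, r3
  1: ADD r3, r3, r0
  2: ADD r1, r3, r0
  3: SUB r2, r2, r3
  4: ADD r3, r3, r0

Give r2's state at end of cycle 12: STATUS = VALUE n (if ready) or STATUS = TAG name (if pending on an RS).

  c1: issue SUB r3<-Add1  regs: r0:8,r1:4,r2:7,r3:Add1
  c2: issue ADD r3<-Add2  regs: r0:8,r1:4,r2:7,r3:Add2
  c3: issue ADD r1<-Add3  regs: r0:8,r1:Add3,r2:7,r3:Add2
  c4: CDB Add1=1; issue SUB r2<-Add1  regs: r0:8,r1:Add3,r2:Add1,r3:Add2
  c5: stall  regs: r0:8,r1:Add3,r2:Add1,r3:Add2
  c6: stall  regs: r0:8,r1:Add3,r2:Add1,r3:Add2
  c7: CDB Add2=9; issue ADD r3<-Add2  regs: r0:8,r1:Add3,r2:Add1,r3:Add2
  c8: -  regs: r0:8,r1:Add3,r2:Add1,r3:Add2
  c9: -  regs: r0:8,r1:Add3,r2:Add1,r3:Add2
  c10: CDB Add1=-2  regs: r0:8,r1:Add3,r2:-2,r3:Add2
  c11: CDB Add2=17  regs: r0:8,r1:Add3,r2:-2,r3:17
  c12: CDB Add3=17  regs: r0:8,r1:17,r2:-2,r3:17

STATUS = VALUE -2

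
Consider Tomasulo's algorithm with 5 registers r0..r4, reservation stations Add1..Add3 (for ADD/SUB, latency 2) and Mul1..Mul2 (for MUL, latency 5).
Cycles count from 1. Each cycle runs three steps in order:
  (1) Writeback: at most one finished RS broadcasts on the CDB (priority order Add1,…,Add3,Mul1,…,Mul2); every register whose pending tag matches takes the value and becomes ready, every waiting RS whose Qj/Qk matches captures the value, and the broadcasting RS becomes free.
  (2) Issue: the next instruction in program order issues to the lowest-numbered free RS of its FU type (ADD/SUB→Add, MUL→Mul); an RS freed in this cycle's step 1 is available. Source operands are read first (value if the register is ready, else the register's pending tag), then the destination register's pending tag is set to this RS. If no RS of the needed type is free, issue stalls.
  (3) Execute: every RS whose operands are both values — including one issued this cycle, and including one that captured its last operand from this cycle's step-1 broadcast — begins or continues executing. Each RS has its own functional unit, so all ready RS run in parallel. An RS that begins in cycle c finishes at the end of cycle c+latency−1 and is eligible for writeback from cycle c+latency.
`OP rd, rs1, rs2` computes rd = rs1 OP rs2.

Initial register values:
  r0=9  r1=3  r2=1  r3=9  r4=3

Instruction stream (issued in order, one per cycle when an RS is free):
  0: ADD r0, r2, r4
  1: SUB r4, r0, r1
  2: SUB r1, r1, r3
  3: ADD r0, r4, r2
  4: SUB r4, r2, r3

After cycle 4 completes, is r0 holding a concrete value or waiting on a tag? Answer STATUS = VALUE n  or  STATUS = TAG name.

  c1: issue ADD r0<-Add1  regs: r0:Add1,r1:3,r2:1,r3:9,r4:3
  c2: issue SUB r4<-Add2  regs: r0:Add1,r1:3,r2:1,r3:9,r4:Add2
  c3: CDB Add1=4; issue SUB r1<-Add1  regs: r0:4,r1:Add1,r2:1,r3:9,r4:Add2
  c4: issue ADD r0<-Add3  regs: r0:Add3,r1:Add1,r2:1,r3:9,r4:Add2

STATUS = TAG Add3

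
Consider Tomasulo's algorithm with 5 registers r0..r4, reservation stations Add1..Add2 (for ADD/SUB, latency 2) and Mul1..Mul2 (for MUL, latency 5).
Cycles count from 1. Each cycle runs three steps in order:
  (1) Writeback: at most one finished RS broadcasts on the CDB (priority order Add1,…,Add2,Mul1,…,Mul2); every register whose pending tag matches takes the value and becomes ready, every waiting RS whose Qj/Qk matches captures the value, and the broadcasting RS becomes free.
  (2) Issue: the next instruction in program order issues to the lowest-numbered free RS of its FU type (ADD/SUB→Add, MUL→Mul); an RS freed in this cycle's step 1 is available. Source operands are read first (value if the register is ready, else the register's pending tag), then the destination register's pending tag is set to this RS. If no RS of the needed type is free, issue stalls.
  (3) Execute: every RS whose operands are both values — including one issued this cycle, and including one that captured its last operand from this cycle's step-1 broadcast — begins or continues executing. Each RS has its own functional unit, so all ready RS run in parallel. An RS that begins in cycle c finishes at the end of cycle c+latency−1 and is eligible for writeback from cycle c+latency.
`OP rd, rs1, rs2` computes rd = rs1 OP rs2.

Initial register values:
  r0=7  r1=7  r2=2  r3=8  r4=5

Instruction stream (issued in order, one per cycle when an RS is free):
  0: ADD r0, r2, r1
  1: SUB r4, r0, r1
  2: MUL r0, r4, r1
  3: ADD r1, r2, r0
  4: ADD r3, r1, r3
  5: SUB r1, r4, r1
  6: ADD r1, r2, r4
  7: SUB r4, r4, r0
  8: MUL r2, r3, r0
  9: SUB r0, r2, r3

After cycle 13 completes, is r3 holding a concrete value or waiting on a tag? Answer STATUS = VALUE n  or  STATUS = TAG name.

  c1: issue ADD r0<-Add1  regs: r0:Add1,r1:7,r2:2,r3:8,r4:5
  c2: issue SUB r4<-Add2  regs: r0:Add1,r1:7,r2:2,r3:8,r4:Add2
  c3: CDB Add1=9; issue MUL r0<-Mul1  regs: r0:Mul1,r1:7,r2:2,r3:8,r4:Add2
  c4: issue ADD r1<-Add1  regs: r0:Mul1,r1:Add1,r2:2,r3:8,r4:Add2
  c5: CDB Add2=2; issue ADD r3<-Add2  regs: r0:Mul1,r1:Add1,r2:2,r3:Add2,r4:2
  c6: stall  regs: r0:Mul1,r1:Add1,r2:2,r3:Add2,r4:2
  c7: stall  regs: r0:Mul1,r1:Add1,r2:2,r3:Add2,r4:2
  c8: stall  regs: r0:Mul1,r1:Add1,r2:2,r3:Add2,r4:2
  c9: stall  regs: r0:Mul1,r1:Add1,r2:2,r3:Add2,r4:2
  c10: CDB Mul1=14; stall  regs: r0:14,r1:Add1,r2:2,r3:Add2,r4:2
  c11: stall  regs: r0:14,r1:Add1,r2:2,r3:Add2,r4:2
  c12: CDB Add1=16; issue SUB r1<-Add1  regs: r0:14,r1:Add1,r2:2,r3:Add2,r4:2
  c13: stall  regs: r0:14,r1:Add1,r2:2,r3:Add2,r4:2

STATUS = TAG Add2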